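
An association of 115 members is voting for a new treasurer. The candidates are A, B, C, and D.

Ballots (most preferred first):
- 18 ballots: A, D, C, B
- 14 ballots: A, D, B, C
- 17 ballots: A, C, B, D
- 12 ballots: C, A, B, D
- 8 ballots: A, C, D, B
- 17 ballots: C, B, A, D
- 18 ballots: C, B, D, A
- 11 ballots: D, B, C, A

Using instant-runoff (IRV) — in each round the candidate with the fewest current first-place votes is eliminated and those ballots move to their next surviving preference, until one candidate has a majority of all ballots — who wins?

Round 1: A 57, B 0, C 47, D 11. B eliminated.
Round 2: A 57, C 47, D 11. D eliminated.
Round 3: A 57, C 58. C has a majority (≥58).

C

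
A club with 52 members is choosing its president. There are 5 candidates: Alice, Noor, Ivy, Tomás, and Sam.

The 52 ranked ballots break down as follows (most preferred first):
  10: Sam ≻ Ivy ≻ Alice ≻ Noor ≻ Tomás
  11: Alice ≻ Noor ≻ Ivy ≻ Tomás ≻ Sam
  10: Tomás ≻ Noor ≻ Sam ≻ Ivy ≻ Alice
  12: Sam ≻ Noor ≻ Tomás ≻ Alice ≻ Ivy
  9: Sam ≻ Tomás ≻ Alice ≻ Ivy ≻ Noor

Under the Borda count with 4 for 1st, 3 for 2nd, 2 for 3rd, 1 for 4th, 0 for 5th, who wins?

Sam

Alice: 10×2 + 11×4 + 10×0 + 12×1 + 9×2 = 94
Noor: 10×1 + 11×3 + 10×3 + 12×3 + 9×0 = 109
Ivy: 10×3 + 11×2 + 10×1 + 12×0 + 9×1 = 71
Tomás: 10×0 + 11×1 + 10×4 + 12×2 + 9×3 = 102
Sam: 10×4 + 11×0 + 10×2 + 12×4 + 9×4 = 144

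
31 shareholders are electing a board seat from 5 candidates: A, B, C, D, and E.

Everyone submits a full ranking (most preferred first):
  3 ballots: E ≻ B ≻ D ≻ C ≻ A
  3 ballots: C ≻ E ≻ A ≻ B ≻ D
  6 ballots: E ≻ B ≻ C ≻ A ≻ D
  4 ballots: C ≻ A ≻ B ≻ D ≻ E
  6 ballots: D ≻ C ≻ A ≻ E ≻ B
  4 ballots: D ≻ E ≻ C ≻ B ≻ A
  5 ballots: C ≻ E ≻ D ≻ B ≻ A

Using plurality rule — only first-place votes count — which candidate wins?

C

First-place votes: A 0, B 0, C 12, D 10, E 9.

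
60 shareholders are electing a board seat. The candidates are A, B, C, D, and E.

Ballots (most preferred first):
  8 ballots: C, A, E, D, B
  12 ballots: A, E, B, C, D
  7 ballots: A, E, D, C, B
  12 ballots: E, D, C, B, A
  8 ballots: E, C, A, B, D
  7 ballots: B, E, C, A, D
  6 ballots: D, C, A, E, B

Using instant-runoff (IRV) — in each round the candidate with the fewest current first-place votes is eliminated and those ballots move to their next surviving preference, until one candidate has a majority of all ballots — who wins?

Round 1: A 19, B 7, C 8, D 6, E 20. D eliminated.
Round 2: A 19, B 7, C 14, E 20. B eliminated.
Round 3: A 19, C 14, E 27. C eliminated.
Round 4: A 33, E 27. A has a majority (≥31).

A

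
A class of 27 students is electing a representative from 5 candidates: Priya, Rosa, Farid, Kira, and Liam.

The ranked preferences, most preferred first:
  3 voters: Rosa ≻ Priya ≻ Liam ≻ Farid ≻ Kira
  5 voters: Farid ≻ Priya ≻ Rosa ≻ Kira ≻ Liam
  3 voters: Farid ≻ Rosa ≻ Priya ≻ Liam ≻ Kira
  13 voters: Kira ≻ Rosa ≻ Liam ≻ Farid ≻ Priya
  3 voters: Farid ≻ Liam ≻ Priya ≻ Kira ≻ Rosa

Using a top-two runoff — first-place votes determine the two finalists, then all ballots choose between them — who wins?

Farid

Round 1 first-place votes: Priya 0, Rosa 3, Farid 11, Kira 13, Liam 0. Kira and Farid advance.
Runoff: Kira is ranked above Farid on 13 ballots, Farid above Kira on 14.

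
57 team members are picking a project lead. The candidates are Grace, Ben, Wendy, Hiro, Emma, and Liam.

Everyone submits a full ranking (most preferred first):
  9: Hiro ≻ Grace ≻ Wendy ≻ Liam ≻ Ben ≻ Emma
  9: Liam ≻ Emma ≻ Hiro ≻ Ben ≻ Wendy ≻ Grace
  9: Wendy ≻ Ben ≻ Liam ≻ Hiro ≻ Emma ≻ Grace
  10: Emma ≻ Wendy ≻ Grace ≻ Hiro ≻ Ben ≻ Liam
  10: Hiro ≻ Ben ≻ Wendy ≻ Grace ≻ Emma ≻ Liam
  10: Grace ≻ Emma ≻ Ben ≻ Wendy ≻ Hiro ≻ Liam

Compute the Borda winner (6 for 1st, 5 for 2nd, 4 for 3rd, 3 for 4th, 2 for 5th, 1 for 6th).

Wendy

Grace: 9×5 + 9×1 + 9×1 + 10×4 + 10×3 + 10×6 = 193
Ben: 9×2 + 9×3 + 9×5 + 10×2 + 10×5 + 10×4 = 200
Wendy: 9×4 + 9×2 + 9×6 + 10×5 + 10×4 + 10×3 = 228
Hiro: 9×6 + 9×4 + 9×3 + 10×3 + 10×6 + 10×2 = 227
Emma: 9×1 + 9×5 + 9×2 + 10×6 + 10×2 + 10×5 = 202
Liam: 9×3 + 9×6 + 9×4 + 10×1 + 10×1 + 10×1 = 147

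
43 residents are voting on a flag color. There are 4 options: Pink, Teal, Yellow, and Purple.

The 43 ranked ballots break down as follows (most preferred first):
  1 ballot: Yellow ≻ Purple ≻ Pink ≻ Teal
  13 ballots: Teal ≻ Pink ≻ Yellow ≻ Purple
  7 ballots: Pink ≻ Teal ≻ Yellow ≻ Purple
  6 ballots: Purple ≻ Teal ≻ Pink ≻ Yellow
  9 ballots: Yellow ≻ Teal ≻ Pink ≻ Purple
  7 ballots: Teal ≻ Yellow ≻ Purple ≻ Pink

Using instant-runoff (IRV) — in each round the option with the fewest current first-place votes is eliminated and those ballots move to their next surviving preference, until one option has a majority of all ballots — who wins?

Round 1: Pink 7, Teal 20, Yellow 10, Purple 6. Purple eliminated.
Round 2: Pink 7, Teal 26, Yellow 10. Teal has a majority (≥22).

Teal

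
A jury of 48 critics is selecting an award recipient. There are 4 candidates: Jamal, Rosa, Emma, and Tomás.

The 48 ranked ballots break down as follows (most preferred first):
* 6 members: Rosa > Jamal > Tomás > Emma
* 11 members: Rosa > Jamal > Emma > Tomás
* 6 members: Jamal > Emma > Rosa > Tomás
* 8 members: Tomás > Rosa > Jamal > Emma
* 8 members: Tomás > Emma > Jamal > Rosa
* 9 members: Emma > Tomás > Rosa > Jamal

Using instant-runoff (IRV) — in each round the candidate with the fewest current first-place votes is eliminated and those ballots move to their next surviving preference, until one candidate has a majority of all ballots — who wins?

Round 1: Jamal 6, Rosa 17, Emma 9, Tomás 16. Jamal eliminated.
Round 2: Rosa 17, Emma 15, Tomás 16. Emma eliminated.
Round 3: Rosa 23, Tomás 25. Tomás has a majority (≥25).

Tomás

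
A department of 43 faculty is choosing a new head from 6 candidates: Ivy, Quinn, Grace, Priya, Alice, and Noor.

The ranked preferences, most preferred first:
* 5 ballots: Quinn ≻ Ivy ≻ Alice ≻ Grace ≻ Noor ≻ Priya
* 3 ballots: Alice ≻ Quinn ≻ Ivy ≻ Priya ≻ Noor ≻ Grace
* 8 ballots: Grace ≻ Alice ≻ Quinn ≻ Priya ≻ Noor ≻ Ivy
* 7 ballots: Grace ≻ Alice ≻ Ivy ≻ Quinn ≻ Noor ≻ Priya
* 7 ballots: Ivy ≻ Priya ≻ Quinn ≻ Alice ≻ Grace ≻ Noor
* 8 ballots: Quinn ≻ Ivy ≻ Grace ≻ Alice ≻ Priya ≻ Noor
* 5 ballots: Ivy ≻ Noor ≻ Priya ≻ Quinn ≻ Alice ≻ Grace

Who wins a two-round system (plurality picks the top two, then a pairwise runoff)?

Round 1 first-place votes: Ivy 12, Quinn 13, Grace 15, Priya 0, Alice 3, Noor 0. Grace and Quinn advance.
Runoff: Grace is ranked above Quinn on 15 ballots, Quinn above Grace on 28.

Quinn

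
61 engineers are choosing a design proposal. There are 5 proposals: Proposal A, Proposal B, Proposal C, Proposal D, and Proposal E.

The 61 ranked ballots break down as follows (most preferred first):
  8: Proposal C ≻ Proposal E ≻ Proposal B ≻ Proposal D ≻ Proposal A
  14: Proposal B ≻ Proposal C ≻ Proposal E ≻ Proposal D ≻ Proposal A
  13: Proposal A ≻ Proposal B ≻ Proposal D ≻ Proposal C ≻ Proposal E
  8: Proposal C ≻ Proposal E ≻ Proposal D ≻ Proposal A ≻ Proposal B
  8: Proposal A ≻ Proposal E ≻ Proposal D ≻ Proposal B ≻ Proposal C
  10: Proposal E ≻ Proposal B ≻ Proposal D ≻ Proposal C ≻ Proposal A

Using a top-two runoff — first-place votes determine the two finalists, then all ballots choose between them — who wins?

Round 1 first-place votes: Proposal A 21, Proposal B 14, Proposal C 16, Proposal D 0, Proposal E 10. Proposal A and Proposal C advance.
Runoff: Proposal A is ranked above Proposal C on 21 ballots, Proposal C above Proposal A on 40.

Proposal C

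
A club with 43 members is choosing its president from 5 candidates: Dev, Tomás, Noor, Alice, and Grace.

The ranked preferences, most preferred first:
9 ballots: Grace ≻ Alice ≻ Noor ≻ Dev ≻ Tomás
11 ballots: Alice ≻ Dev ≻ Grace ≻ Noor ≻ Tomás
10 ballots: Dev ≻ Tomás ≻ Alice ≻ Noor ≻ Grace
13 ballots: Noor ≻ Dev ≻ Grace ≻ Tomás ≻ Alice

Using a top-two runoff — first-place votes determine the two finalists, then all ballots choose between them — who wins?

Round 1 first-place votes: Dev 10, Tomás 0, Noor 13, Alice 11, Grace 9. Noor and Alice advance.
Runoff: Noor is ranked above Alice on 13 ballots, Alice above Noor on 30.

Alice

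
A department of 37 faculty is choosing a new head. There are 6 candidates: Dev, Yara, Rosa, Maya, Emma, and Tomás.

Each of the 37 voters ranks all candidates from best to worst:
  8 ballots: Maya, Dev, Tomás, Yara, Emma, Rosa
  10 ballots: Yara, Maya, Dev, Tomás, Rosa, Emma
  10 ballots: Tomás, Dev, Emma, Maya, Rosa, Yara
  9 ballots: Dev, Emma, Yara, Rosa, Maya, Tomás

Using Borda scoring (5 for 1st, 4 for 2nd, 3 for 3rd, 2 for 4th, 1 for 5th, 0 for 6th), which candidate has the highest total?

Dev

Dev: 8×4 + 10×3 + 10×4 + 9×5 = 147
Yara: 8×2 + 10×5 + 10×0 + 9×3 = 93
Rosa: 8×0 + 10×1 + 10×1 + 9×2 = 38
Maya: 8×5 + 10×4 + 10×2 + 9×1 = 109
Emma: 8×1 + 10×0 + 10×3 + 9×4 = 74
Tomás: 8×3 + 10×2 + 10×5 + 9×0 = 94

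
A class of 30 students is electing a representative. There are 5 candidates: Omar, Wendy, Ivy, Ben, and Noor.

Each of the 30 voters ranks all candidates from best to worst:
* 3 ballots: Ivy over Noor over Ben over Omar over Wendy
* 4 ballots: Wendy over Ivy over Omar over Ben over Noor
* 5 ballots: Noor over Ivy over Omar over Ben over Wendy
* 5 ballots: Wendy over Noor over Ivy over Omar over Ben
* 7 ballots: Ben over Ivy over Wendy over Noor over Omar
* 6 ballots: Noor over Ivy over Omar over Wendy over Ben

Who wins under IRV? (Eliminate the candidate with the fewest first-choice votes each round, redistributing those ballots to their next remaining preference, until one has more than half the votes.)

Wendy

Round 1: Omar 0, Wendy 9, Ivy 3, Ben 7, Noor 11. Omar eliminated.
Round 2: Wendy 9, Ivy 3, Ben 7, Noor 11. Ivy eliminated.
Round 3: Wendy 9, Ben 7, Noor 14. Ben eliminated.
Round 4: Wendy 16, Noor 14. Wendy has a majority (≥16).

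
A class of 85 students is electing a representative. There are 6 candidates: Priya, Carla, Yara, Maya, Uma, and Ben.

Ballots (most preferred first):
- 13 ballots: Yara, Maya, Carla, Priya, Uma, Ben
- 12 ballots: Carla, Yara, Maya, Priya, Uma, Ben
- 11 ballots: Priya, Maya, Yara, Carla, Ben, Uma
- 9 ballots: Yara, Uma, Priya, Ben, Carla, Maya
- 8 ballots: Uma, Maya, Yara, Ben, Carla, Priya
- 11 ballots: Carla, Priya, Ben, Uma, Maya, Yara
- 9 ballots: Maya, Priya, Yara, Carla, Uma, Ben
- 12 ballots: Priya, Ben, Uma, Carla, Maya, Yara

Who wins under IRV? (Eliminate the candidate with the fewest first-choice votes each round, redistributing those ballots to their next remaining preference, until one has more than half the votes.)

Priya

Round 1: Priya 23, Carla 23, Yara 22, Maya 9, Uma 8, Ben 0. Ben eliminated.
Round 2: Priya 23, Carla 23, Yara 22, Maya 9, Uma 8. Uma eliminated.
Round 3: Priya 23, Carla 23, Yara 22, Maya 17. Maya eliminated.
Round 4: Priya 32, Carla 23, Yara 30. Carla eliminated.
Round 5: Priya 43, Yara 42. Priya has a majority (≥43).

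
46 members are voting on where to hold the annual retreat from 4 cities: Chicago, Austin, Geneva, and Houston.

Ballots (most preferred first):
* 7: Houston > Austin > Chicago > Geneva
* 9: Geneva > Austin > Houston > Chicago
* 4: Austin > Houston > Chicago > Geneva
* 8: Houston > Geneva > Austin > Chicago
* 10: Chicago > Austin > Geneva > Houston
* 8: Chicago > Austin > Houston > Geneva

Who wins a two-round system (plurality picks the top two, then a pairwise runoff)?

Round 1 first-place votes: Chicago 18, Austin 4, Geneva 9, Houston 15. Chicago and Houston advance.
Runoff: Chicago is ranked above Houston on 18 ballots, Houston above Chicago on 28.

Houston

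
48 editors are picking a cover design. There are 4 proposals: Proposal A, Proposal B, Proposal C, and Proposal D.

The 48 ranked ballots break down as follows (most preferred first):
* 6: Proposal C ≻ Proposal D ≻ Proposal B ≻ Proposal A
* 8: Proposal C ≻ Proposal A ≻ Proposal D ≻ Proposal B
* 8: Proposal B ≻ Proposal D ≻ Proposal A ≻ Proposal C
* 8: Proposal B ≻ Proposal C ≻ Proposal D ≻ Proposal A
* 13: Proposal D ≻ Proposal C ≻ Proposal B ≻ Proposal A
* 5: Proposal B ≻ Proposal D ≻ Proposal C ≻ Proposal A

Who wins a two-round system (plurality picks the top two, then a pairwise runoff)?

Proposal C

Round 1 first-place votes: Proposal A 0, Proposal B 21, Proposal C 14, Proposal D 13. Proposal B and Proposal C advance.
Runoff: Proposal B is ranked above Proposal C on 21 ballots, Proposal C above Proposal B on 27.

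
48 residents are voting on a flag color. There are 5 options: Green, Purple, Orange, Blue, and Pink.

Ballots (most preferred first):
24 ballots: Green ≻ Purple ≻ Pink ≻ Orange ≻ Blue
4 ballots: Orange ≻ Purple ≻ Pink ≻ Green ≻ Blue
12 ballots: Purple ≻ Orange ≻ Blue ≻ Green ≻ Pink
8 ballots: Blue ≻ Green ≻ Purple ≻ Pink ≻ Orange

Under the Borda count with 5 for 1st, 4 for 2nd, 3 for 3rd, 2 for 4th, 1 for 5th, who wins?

Purple

Green: 24×5 + 4×2 + 12×2 + 8×4 = 184
Purple: 24×4 + 4×4 + 12×5 + 8×3 = 196
Orange: 24×2 + 4×5 + 12×4 + 8×1 = 124
Blue: 24×1 + 4×1 + 12×3 + 8×5 = 104
Pink: 24×3 + 4×3 + 12×1 + 8×2 = 112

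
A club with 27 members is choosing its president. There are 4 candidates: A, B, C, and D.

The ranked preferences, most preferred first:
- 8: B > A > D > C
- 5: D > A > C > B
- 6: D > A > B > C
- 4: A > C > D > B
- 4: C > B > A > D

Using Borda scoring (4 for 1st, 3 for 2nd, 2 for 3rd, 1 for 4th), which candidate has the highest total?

A

A: 8×3 + 5×3 + 6×3 + 4×4 + 4×2 = 81
B: 8×4 + 5×1 + 6×2 + 4×1 + 4×3 = 65
C: 8×1 + 5×2 + 6×1 + 4×3 + 4×4 = 52
D: 8×2 + 5×4 + 6×4 + 4×2 + 4×1 = 72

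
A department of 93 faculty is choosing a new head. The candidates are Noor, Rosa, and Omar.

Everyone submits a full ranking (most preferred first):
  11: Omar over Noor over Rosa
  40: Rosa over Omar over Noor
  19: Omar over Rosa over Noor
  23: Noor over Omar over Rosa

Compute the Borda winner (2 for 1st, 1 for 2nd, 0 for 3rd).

Noor: 11×1 + 40×0 + 19×0 + 23×2 = 57
Rosa: 11×0 + 40×2 + 19×1 + 23×0 = 99
Omar: 11×2 + 40×1 + 19×2 + 23×1 = 123

Omar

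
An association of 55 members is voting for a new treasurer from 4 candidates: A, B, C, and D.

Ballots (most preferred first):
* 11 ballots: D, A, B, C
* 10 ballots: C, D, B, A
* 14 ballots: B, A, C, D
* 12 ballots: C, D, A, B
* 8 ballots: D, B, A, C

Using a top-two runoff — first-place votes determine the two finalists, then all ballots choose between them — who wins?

C

Round 1 first-place votes: A 0, B 14, C 22, D 19. C and D advance.
Runoff: C is ranked above D on 36 ballots, D above C on 19.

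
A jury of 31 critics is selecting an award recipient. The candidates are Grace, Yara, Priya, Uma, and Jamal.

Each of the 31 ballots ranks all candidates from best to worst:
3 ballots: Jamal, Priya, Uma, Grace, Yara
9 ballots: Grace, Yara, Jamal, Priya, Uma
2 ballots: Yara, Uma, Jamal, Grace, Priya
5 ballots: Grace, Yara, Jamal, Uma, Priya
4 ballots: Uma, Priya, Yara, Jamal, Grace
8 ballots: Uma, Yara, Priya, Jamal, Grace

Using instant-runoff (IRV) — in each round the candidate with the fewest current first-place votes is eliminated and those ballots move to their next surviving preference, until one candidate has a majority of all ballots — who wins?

Round 1: Grace 14, Yara 2, Priya 0, Uma 12, Jamal 3. Priya eliminated.
Round 2: Grace 14, Yara 2, Uma 12, Jamal 3. Yara eliminated.
Round 3: Grace 14, Uma 14, Jamal 3. Jamal eliminated.
Round 4: Grace 14, Uma 17. Uma has a majority (≥16).

Uma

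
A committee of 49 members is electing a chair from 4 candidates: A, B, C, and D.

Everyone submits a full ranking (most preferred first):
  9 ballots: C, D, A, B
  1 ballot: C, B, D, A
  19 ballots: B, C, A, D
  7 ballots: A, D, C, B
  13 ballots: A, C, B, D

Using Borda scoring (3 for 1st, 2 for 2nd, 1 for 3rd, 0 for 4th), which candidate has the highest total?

C

A: 9×1 + 1×0 + 19×1 + 7×3 + 13×3 = 88
B: 9×0 + 1×2 + 19×3 + 7×0 + 13×1 = 72
C: 9×3 + 1×3 + 19×2 + 7×1 + 13×2 = 101
D: 9×2 + 1×1 + 19×0 + 7×2 + 13×0 = 33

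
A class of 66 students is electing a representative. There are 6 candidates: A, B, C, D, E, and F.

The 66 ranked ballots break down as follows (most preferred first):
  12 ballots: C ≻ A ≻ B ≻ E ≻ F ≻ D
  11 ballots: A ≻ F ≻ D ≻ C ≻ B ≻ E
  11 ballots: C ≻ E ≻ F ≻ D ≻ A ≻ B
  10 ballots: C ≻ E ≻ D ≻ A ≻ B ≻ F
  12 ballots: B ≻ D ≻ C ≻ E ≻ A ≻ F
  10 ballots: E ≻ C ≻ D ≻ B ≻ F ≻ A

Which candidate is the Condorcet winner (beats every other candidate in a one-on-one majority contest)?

C

C vs A: 55–11
C vs B: 54–12
C vs D: 43–23
C vs E: 56–10
C vs F: 55–11
C beats every other candidate.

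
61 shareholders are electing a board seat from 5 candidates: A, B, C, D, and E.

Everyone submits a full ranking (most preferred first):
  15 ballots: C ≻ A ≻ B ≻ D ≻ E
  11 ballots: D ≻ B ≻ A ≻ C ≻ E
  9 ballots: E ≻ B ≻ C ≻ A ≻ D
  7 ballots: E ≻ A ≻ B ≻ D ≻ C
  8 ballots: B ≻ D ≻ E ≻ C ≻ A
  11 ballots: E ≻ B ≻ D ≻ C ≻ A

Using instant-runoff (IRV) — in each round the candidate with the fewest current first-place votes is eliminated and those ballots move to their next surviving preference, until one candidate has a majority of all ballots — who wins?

Round 1: A 0, B 8, C 15, D 11, E 27. A eliminated.
Round 2: B 8, C 15, D 11, E 27. B eliminated.
Round 3: C 15, D 19, E 27. C eliminated.
Round 4: D 34, E 27. D has a majority (≥31).

D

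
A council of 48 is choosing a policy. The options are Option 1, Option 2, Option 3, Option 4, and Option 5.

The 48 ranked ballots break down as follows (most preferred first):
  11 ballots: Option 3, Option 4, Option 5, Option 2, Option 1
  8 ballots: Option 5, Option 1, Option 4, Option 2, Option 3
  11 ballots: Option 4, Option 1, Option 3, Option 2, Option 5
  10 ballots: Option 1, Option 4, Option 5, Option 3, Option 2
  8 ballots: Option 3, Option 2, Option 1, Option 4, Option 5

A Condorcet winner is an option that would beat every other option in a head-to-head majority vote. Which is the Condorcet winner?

Option 1 vs Option 2: 29–19
Option 1 vs Option 3: 29–19
Option 1 vs Option 4: 26–22
Option 1 vs Option 5: 29–19
Option 1 beats every other option.

Option 1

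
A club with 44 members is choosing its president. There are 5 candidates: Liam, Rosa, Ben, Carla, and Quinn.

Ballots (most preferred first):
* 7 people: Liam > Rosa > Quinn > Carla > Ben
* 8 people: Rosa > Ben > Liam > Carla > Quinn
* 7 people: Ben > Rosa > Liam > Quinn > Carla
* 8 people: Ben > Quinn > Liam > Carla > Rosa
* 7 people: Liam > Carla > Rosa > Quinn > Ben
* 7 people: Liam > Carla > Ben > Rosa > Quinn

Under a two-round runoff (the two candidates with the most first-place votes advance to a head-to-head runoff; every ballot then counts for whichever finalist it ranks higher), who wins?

Ben

Round 1 first-place votes: Liam 21, Rosa 8, Ben 15, Carla 0, Quinn 0. Liam and Ben advance.
Runoff: Liam is ranked above Ben on 21 ballots, Ben above Liam on 23.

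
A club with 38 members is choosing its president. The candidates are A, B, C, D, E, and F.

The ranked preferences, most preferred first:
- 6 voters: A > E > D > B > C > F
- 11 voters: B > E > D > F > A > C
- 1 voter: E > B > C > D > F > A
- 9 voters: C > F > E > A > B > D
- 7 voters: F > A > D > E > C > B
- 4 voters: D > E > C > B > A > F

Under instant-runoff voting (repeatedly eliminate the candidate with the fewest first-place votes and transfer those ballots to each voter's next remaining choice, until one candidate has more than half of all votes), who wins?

Round 1: A 6, B 11, C 9, D 4, E 1, F 7. E eliminated.
Round 2: A 6, B 12, C 9, D 4, F 7. D eliminated.
Round 3: A 6, B 12, C 13, F 7. A eliminated.
Round 4: B 18, C 13, F 7. F eliminated.
Round 5: B 18, C 20. C has a majority (≥20).

C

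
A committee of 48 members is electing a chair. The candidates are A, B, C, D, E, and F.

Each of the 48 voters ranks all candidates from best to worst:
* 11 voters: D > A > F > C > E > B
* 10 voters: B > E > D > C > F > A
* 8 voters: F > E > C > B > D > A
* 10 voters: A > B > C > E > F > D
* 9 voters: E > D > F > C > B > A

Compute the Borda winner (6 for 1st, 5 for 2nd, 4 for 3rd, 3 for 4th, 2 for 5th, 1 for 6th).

E

A: 11×5 + 10×1 + 8×1 + 10×6 + 9×1 = 142
B: 11×1 + 10×6 + 8×3 + 10×5 + 9×2 = 163
C: 11×3 + 10×3 + 8×4 + 10×4 + 9×3 = 162
D: 11×6 + 10×4 + 8×2 + 10×1 + 9×5 = 177
E: 11×2 + 10×5 + 8×5 + 10×3 + 9×6 = 196
F: 11×4 + 10×2 + 8×6 + 10×2 + 9×4 = 168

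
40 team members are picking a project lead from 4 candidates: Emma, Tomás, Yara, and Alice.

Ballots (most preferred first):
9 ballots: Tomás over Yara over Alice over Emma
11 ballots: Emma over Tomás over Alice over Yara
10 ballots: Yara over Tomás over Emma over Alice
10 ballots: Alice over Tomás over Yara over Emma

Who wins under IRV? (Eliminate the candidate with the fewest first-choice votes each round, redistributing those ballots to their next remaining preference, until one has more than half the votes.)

Round 1: Emma 11, Tomás 9, Yara 10, Alice 10. Tomás eliminated.
Round 2: Emma 11, Yara 19, Alice 10. Alice eliminated.
Round 3: Emma 11, Yara 29. Yara has a majority (≥21).

Yara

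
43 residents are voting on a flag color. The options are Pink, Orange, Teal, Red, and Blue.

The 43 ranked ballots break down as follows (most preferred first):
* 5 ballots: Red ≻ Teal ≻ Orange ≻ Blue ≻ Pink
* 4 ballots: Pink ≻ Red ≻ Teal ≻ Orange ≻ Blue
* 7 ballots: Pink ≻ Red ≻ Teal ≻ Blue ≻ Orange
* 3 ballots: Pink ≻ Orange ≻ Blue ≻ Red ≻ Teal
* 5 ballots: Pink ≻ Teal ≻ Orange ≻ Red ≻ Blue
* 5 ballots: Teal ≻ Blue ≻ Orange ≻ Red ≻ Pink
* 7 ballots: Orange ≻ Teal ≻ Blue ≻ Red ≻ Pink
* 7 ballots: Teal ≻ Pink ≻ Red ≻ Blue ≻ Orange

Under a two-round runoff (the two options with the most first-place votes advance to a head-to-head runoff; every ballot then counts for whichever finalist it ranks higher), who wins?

Teal

Round 1 first-place votes: Pink 19, Orange 7, Teal 12, Red 5, Blue 0. Pink and Teal advance.
Runoff: Pink is ranked above Teal on 19 ballots, Teal above Pink on 24.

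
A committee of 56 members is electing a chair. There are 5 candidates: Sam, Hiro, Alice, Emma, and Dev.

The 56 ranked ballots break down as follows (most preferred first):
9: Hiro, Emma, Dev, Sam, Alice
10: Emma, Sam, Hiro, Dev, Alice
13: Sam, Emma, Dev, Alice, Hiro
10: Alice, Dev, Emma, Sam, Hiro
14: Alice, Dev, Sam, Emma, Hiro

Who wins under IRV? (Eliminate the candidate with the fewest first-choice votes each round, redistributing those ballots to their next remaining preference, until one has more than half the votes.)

Emma

Round 1: Sam 13, Hiro 9, Alice 24, Emma 10, Dev 0. Dev eliminated.
Round 2: Sam 13, Hiro 9, Alice 24, Emma 10. Hiro eliminated.
Round 3: Sam 13, Alice 24, Emma 19. Sam eliminated.
Round 4: Alice 24, Emma 32. Emma has a majority (≥29).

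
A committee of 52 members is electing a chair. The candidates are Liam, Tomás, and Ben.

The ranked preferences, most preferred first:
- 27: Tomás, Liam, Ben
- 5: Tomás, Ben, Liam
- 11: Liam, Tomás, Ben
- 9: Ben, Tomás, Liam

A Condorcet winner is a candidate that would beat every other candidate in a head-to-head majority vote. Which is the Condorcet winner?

Tomás

Tomás vs Liam: 41–11
Tomás vs Ben: 43–9
Tomás beats every other candidate.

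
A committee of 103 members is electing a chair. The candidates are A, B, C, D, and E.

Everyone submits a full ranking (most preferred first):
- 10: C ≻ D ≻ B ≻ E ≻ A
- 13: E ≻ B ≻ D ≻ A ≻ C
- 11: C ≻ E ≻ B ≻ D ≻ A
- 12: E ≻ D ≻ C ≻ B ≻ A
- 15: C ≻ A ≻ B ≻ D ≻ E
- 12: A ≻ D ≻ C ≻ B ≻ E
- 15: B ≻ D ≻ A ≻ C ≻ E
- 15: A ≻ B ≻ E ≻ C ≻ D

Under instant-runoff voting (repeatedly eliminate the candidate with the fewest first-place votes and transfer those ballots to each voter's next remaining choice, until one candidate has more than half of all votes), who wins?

A

Round 1: A 27, B 15, C 36, D 0, E 25. D eliminated.
Round 2: A 27, B 15, C 36, E 25. B eliminated.
Round 3: A 42, C 36, E 25. E eliminated.
Round 4: A 55, C 48. A has a majority (≥52).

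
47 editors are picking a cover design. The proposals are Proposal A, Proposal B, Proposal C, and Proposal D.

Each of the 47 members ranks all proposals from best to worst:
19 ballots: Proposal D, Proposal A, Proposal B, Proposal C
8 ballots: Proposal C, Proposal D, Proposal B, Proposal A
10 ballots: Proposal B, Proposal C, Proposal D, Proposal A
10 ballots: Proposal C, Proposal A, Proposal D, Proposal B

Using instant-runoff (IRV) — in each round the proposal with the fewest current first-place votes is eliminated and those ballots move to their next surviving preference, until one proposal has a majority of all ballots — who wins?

Round 1: Proposal A 0, Proposal B 10, Proposal C 18, Proposal D 19. Proposal A eliminated.
Round 2: Proposal B 10, Proposal C 18, Proposal D 19. Proposal B eliminated.
Round 3: Proposal C 28, Proposal D 19. Proposal C has a majority (≥24).

Proposal C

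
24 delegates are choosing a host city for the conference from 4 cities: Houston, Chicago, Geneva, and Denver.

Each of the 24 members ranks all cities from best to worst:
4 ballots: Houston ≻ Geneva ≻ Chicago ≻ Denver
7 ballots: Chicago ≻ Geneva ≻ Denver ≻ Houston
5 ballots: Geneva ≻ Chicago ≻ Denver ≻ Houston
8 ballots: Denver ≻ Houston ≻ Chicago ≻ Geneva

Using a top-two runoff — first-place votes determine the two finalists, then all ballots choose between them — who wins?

Chicago

Round 1 first-place votes: Houston 4, Chicago 7, Geneva 5, Denver 8. Denver and Chicago advance.
Runoff: Denver is ranked above Chicago on 8 ballots, Chicago above Denver on 16.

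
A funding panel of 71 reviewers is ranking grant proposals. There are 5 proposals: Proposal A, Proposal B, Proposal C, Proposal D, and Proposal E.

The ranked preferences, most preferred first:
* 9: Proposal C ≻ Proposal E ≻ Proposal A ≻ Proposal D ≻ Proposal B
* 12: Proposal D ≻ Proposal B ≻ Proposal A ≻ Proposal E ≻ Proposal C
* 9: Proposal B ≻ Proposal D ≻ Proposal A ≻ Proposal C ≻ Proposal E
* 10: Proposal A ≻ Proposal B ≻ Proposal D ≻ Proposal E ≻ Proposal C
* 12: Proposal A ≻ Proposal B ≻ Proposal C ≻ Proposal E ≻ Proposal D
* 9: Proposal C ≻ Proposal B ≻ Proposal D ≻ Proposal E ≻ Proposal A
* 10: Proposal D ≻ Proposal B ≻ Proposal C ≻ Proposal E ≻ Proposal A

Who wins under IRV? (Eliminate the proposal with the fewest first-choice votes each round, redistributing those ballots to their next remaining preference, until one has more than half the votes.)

Round 1: Proposal A 22, Proposal B 9, Proposal C 18, Proposal D 22, Proposal E 0. Proposal E eliminated.
Round 2: Proposal A 22, Proposal B 9, Proposal C 18, Proposal D 22. Proposal B eliminated.
Round 3: Proposal A 22, Proposal C 18, Proposal D 31. Proposal C eliminated.
Round 4: Proposal A 31, Proposal D 40. Proposal D has a majority (≥36).

Proposal D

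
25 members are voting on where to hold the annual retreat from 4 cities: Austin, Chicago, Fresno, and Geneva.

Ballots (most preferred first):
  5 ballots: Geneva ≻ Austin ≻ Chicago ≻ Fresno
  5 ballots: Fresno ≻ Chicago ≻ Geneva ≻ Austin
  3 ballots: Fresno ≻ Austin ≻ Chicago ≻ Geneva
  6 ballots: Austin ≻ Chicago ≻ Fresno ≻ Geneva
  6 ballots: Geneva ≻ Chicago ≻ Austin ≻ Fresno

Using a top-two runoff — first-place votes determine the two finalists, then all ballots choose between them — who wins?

Round 1 first-place votes: Austin 6, Chicago 0, Fresno 8, Geneva 11. Geneva and Fresno advance.
Runoff: Geneva is ranked above Fresno on 11 ballots, Fresno above Geneva on 14.

Fresno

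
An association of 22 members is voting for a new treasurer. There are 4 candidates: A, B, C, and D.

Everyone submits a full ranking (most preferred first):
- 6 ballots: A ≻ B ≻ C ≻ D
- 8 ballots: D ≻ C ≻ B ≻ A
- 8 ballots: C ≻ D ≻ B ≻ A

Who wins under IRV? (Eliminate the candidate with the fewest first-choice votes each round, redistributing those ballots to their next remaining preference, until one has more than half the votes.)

C

Round 1: A 6, B 0, C 8, D 8. B eliminated.
Round 2: A 6, C 8, D 8. A eliminated.
Round 3: C 14, D 8. C has a majority (≥12).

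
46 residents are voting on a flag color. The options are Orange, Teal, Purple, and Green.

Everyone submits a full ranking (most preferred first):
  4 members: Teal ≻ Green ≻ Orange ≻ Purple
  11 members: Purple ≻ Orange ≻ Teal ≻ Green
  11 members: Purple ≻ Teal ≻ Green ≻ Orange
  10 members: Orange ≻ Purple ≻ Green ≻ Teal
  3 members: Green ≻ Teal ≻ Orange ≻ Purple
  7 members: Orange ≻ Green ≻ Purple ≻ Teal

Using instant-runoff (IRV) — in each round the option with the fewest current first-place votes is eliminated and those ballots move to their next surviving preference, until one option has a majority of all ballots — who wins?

Round 1: Orange 17, Teal 4, Purple 22, Green 3. Green eliminated.
Round 2: Orange 17, Teal 7, Purple 22. Teal eliminated.
Round 3: Orange 24, Purple 22. Orange has a majority (≥24).

Orange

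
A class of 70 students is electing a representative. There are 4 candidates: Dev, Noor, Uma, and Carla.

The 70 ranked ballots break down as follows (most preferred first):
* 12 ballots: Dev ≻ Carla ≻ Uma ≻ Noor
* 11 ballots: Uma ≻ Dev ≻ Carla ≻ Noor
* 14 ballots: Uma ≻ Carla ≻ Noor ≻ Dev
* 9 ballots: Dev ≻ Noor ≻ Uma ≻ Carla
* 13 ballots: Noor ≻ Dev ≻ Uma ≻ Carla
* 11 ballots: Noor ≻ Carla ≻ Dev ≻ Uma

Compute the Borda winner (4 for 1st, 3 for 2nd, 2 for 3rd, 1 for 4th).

Dev: 12×4 + 11×3 + 14×1 + 9×4 + 13×3 + 11×2 = 192
Noor: 12×1 + 11×1 + 14×2 + 9×3 + 13×4 + 11×4 = 174
Uma: 12×2 + 11×4 + 14×4 + 9×2 + 13×2 + 11×1 = 179
Carla: 12×3 + 11×2 + 14×3 + 9×1 + 13×1 + 11×3 = 155

Dev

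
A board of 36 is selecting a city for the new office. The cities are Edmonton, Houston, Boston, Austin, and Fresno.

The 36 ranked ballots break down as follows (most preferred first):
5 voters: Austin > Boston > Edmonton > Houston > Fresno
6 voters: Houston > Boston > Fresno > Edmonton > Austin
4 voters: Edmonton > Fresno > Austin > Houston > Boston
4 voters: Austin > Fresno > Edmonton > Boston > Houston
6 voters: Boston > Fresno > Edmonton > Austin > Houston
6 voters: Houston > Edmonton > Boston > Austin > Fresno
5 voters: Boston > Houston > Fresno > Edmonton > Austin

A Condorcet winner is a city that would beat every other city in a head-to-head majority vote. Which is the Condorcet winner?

Boston vs Edmonton: 22–14
Boston vs Houston: 20–16
Boston vs Austin: 23–13
Boston vs Fresno: 28–8
Boston beats every other city.

Boston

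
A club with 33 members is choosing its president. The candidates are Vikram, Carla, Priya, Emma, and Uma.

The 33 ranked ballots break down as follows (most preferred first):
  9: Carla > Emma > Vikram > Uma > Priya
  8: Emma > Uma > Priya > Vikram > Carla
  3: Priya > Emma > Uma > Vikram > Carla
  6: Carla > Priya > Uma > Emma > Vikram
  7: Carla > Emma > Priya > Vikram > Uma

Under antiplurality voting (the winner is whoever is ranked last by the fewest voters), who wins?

Last-place votes: Vikram 6, Carla 11, Priya 9, Emma 0, Uma 7.

Emma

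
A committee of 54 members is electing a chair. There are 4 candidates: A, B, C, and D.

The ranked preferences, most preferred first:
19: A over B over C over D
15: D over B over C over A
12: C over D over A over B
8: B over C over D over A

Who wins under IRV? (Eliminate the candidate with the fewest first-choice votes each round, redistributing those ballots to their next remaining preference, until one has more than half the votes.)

C

Round 1: A 19, B 8, C 12, D 15. B eliminated.
Round 2: A 19, C 20, D 15. D eliminated.
Round 3: A 19, C 35. C has a majority (≥28).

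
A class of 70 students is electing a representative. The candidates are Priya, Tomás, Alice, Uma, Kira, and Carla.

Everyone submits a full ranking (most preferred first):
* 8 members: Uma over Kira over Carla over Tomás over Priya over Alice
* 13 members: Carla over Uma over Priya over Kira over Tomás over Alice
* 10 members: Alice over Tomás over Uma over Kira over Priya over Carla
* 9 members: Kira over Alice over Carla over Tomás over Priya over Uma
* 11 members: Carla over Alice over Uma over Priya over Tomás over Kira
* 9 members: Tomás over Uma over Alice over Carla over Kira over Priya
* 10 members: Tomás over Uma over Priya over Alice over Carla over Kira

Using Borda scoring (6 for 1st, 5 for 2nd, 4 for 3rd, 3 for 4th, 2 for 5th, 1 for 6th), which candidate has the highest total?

Uma

Priya: 8×2 + 13×4 + 10×2 + 9×2 + 11×3 + 9×1 + 10×4 = 188
Tomás: 8×3 + 13×2 + 10×5 + 9×3 + 11×2 + 9×6 + 10×6 = 263
Alice: 8×1 + 13×1 + 10×6 + 9×5 + 11×5 + 9×4 + 10×3 = 247
Uma: 8×6 + 13×5 + 10×4 + 9×1 + 11×4 + 9×5 + 10×5 = 301
Kira: 8×5 + 13×3 + 10×3 + 9×6 + 11×1 + 9×2 + 10×1 = 202
Carla: 8×4 + 13×6 + 10×1 + 9×4 + 11×6 + 9×3 + 10×2 = 269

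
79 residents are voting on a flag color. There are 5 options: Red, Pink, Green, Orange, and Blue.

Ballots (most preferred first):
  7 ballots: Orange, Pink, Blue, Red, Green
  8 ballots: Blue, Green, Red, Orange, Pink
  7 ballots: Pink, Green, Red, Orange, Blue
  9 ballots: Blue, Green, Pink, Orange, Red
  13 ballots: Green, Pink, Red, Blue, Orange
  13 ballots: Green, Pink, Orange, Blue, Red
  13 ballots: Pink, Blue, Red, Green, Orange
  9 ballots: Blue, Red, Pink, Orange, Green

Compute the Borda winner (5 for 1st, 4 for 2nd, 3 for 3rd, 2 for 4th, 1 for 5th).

Pink

Red: 7×2 + 8×3 + 7×3 + 9×1 + 13×3 + 13×1 + 13×3 + 9×4 = 195
Pink: 7×4 + 8×1 + 7×5 + 9×3 + 13×4 + 13×4 + 13×5 + 9×3 = 294
Green: 7×1 + 8×4 + 7×4 + 9×4 + 13×5 + 13×5 + 13×2 + 9×1 = 268
Orange: 7×5 + 8×2 + 7×2 + 9×2 + 13×1 + 13×3 + 13×1 + 9×2 = 166
Blue: 7×3 + 8×5 + 7×1 + 9×5 + 13×2 + 13×2 + 13×4 + 9×5 = 262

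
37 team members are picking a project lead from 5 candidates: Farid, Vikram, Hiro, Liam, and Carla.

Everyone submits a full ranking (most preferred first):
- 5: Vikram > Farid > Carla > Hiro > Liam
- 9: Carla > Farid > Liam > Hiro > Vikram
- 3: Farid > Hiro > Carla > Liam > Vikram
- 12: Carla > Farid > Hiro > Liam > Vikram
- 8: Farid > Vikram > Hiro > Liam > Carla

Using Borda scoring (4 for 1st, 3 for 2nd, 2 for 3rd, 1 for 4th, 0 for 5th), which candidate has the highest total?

Farid: 5×3 + 9×3 + 3×4 + 12×3 + 8×4 = 122
Vikram: 5×4 + 9×0 + 3×0 + 12×0 + 8×3 = 44
Hiro: 5×1 + 9×1 + 3×3 + 12×2 + 8×2 = 63
Liam: 5×0 + 9×2 + 3×1 + 12×1 + 8×1 = 41
Carla: 5×2 + 9×4 + 3×2 + 12×4 + 8×0 = 100

Farid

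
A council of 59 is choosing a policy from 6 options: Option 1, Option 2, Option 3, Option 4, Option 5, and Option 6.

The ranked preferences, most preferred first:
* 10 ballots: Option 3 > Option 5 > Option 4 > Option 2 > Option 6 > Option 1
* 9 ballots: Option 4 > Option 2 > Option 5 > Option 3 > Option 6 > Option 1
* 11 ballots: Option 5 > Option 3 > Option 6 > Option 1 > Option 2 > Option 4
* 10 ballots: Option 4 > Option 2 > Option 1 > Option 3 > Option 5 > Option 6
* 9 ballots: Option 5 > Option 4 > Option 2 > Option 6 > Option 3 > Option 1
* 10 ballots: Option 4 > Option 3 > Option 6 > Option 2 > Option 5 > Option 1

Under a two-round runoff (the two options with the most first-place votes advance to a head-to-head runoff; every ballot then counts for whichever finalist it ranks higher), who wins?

Option 5

Round 1 first-place votes: Option 1 0, Option 2 0, Option 3 10, Option 4 29, Option 5 20, Option 6 0. Option 4 and Option 5 advance.
Runoff: Option 4 is ranked above Option 5 on 29 ballots, Option 5 above Option 4 on 30.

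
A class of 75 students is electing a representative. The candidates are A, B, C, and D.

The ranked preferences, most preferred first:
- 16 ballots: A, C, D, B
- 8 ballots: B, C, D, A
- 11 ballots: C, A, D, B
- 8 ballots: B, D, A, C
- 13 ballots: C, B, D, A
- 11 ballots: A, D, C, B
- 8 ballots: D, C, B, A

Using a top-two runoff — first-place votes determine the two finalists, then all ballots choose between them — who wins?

C

Round 1 first-place votes: A 27, B 16, C 24, D 8. A and C advance.
Runoff: A is ranked above C on 35 ballots, C above A on 40.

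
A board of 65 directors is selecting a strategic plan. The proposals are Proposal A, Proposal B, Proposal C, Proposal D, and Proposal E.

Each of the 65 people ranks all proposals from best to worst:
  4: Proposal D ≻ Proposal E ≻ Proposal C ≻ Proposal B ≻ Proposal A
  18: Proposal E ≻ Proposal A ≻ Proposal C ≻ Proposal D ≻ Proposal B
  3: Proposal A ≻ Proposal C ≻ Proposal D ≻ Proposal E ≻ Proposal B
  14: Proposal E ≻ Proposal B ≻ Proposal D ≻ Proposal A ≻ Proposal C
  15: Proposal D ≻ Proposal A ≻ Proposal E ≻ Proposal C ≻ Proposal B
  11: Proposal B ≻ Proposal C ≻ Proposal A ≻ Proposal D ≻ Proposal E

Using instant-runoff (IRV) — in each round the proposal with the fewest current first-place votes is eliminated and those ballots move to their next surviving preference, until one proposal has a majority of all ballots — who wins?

Round 1: Proposal A 3, Proposal B 11, Proposal C 0, Proposal D 19, Proposal E 32. Proposal C eliminated.
Round 2: Proposal A 3, Proposal B 11, Proposal D 19, Proposal E 32. Proposal A eliminated.
Round 3: Proposal B 11, Proposal D 22, Proposal E 32. Proposal B eliminated.
Round 4: Proposal D 33, Proposal E 32. Proposal D has a majority (≥33).

Proposal D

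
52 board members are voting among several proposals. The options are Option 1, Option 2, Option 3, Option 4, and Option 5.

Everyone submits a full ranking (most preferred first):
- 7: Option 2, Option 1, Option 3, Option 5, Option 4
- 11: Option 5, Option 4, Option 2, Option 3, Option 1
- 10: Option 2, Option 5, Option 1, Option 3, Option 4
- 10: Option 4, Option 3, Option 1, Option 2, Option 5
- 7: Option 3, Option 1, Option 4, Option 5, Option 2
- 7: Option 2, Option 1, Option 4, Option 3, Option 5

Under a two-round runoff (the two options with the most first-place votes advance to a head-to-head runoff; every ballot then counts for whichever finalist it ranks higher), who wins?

Option 2

Round 1 first-place votes: Option 1 0, Option 2 24, Option 3 7, Option 4 10, Option 5 11. Option 2 and Option 5 advance.
Runoff: Option 2 is ranked above Option 5 on 34 ballots, Option 5 above Option 2 on 18.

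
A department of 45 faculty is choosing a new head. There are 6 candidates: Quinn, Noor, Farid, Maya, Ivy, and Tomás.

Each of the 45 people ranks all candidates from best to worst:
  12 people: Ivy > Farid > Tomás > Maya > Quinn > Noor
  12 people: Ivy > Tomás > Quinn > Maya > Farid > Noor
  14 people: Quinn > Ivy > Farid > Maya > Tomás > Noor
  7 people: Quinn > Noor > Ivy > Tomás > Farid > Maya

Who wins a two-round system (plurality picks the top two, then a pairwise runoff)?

Round 1 first-place votes: Quinn 21, Noor 0, Farid 0, Maya 0, Ivy 24, Tomás 0. Ivy and Quinn advance.
Runoff: Ivy is ranked above Quinn on 24 ballots, Quinn above Ivy on 21.

Ivy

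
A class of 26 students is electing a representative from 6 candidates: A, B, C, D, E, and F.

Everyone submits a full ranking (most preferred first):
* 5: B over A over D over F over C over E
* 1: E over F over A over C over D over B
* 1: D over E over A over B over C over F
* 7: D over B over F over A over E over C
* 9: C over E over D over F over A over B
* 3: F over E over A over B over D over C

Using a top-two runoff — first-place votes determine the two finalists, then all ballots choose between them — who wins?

D

Round 1 first-place votes: A 0, B 5, C 9, D 8, E 1, F 3. C and D advance.
Runoff: C is ranked above D on 10 ballots, D above C on 16.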